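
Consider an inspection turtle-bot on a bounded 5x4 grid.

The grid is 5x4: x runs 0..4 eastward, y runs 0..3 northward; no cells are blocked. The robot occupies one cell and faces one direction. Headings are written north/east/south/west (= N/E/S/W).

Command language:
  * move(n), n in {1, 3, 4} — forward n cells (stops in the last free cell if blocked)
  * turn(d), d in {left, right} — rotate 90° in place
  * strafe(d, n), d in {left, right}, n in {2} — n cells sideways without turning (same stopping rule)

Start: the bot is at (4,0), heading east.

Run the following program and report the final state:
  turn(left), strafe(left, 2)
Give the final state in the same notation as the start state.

at (2,0), heading north

start: at (4,0), heading east
1. turn(left) → at (4,0), heading north
2. strafe(left, 2) → at (2,0), heading north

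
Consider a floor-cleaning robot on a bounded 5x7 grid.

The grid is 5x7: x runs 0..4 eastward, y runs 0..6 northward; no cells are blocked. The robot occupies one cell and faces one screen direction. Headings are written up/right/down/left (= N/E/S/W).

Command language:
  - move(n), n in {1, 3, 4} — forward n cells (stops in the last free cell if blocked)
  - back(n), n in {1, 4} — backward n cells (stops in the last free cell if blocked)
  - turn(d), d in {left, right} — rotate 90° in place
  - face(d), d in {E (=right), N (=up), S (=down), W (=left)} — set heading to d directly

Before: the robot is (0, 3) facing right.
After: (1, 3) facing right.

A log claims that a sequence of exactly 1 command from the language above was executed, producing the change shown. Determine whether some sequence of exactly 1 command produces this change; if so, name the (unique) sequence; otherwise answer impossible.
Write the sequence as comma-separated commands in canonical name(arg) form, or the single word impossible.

key: heading stays E — the single command does not turn
t0: (0, 3) facing right
step 1 (move(1)): (1, 3) facing right
all 11 alternatives checked — unique.

move(1)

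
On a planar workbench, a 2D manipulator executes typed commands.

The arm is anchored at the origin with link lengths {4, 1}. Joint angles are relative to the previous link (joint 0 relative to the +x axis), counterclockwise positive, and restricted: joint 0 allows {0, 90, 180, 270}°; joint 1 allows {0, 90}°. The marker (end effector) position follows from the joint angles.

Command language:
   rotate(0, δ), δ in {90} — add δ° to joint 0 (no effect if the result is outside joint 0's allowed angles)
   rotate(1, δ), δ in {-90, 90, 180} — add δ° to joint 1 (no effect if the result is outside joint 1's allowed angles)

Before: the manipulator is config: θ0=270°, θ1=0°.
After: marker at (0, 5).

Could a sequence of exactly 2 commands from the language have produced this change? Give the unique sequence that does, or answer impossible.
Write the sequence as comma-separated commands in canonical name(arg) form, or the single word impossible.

from: config: θ0=270°, θ1=0°
1. rotate(0, 90) → config: θ0=0°, θ1=0°
2. rotate(0, 90) → config: θ0=90°, θ1=0°
no rival 2-sequence matches.

rotate(0, 90), rotate(0, 90)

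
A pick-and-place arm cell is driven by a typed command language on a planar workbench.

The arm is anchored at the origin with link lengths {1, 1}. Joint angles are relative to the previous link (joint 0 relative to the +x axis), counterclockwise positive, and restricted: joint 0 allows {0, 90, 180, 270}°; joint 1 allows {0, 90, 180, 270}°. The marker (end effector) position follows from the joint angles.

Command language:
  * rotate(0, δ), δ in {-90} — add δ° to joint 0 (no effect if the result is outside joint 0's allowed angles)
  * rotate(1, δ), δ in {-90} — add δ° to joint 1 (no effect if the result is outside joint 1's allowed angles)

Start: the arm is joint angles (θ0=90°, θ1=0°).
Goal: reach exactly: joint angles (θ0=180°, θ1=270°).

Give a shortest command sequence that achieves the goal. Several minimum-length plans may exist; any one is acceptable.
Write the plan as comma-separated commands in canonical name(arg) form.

rotate(0, -90), rotate(0, -90), rotate(0, -90), rotate(1, -90)

from: joint angles (θ0=90°, θ1=0°)
t=1 rotate(0, -90) ⇒ joint angles (θ0=0°, θ1=0°)
t=2 rotate(0, -90) ⇒ joint angles (θ0=270°, θ1=0°)
t=3 rotate(0, -90) ⇒ joint angles (θ0=180°, θ1=0°)
t=4 rotate(1, -90) ⇒ joint angles (θ0=180°, θ1=270°)
minimal: 4 command(s), checked below 4.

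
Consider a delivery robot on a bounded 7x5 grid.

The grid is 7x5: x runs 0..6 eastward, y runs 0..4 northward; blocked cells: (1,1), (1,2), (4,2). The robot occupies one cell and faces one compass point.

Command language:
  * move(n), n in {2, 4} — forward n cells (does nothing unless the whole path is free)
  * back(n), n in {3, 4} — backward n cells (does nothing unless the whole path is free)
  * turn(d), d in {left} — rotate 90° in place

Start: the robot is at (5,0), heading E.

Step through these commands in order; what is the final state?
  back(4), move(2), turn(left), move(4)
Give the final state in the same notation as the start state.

at (3,4), heading N

t0: at (5,0), heading E
[1] after back(4): at (1,0), heading E
[2] after move(2): at (3,0), heading E
[3] after turn(left): at (3,0), heading N
[4] after move(4): at (3,4), heading N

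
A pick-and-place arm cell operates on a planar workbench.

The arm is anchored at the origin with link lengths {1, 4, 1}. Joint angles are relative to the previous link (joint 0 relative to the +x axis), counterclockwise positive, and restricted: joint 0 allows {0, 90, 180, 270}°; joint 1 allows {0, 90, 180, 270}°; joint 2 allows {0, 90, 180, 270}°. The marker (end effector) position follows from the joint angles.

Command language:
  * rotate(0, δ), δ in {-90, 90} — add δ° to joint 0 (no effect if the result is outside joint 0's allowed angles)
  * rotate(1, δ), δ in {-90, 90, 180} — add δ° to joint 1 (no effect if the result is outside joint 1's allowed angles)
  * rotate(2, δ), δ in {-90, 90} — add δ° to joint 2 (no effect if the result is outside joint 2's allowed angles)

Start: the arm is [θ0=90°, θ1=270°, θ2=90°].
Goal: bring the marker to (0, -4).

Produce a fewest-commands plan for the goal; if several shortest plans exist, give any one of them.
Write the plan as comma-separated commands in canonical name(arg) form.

start: [θ0=90°, θ1=270°, θ2=90°]
step 1 (rotate(1, -90)): [θ0=90°, θ1=180°, θ2=90°]
step 2 (rotate(2, -90)): [θ0=90°, θ1=180°, θ2=0°]
minimal: 2 command(s), checked below 2.

rotate(1, -90), rotate(2, -90)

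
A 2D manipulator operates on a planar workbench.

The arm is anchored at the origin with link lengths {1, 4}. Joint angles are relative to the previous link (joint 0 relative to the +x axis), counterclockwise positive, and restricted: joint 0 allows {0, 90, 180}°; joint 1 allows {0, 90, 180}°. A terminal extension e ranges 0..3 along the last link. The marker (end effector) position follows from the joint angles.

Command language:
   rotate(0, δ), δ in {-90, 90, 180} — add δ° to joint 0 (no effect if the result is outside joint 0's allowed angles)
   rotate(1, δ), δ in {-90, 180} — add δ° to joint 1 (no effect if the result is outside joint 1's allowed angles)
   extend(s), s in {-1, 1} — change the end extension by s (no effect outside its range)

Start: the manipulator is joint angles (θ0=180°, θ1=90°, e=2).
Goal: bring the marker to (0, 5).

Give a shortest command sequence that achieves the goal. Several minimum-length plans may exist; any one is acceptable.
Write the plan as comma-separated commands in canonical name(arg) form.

rotate(0, -90), rotate(1, -90), extend(-1), extend(-1)

begin: joint angles (θ0=180°, θ1=90°, e=2)
step 1 (rotate(0, -90)): joint angles (θ0=90°, θ1=90°, e=2)
step 2 (rotate(1, -90)): joint angles (θ0=90°, θ1=0°, e=2)
step 3 (extend(-1)): joint angles (θ0=90°, θ1=0°, e=1)
step 4 (extend(-1)): joint angles (θ0=90°, θ1=0°, e=0)
minimal: 4 command(s), checked below 4.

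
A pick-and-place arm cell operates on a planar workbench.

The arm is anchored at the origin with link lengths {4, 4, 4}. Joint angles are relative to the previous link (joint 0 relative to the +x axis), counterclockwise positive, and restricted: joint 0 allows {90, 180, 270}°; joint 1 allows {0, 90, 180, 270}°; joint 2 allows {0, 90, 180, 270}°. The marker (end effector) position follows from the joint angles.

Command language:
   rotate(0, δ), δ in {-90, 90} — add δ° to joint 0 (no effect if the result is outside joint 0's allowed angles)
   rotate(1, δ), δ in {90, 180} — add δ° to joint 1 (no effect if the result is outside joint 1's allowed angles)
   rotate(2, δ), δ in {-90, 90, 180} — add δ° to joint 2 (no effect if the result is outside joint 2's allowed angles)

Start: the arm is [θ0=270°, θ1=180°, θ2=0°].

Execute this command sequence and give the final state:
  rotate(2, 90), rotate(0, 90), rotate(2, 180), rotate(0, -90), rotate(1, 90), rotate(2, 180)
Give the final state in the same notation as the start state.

[θ0=180°, θ1=270°, θ2=90°]

t0: [θ0=270°, θ1=180°, θ2=0°]
t=1 rotate(2, 90) ⇒ [θ0=270°, θ1=180°, θ2=90°]
t=2 rotate(0, 90) ⇒ [θ0=270°, θ1=180°, θ2=90°]
t=3 rotate(2, 180) ⇒ [θ0=270°, θ1=180°, θ2=270°]
t=4 rotate(0, -90) ⇒ [θ0=180°, θ1=180°, θ2=270°]
t=5 rotate(1, 90) ⇒ [θ0=180°, θ1=270°, θ2=270°]
t=6 rotate(2, 180) ⇒ [θ0=180°, θ1=270°, θ2=90°]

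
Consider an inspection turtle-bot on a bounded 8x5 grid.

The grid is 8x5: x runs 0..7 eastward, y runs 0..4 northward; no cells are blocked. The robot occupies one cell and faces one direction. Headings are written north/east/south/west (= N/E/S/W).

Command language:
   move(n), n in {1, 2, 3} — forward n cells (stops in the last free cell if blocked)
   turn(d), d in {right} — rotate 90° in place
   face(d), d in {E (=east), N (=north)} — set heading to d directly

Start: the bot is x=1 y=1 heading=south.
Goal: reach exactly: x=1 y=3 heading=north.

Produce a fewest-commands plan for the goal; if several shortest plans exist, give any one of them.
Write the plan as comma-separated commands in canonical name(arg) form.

start: x=1 y=1 heading=south
t=1 face(N) ⇒ x=1 y=1 heading=north
t=2 move(2) ⇒ x=1 y=3 heading=north
nothing shorter than 2 reaches the goal.

face(N), move(2)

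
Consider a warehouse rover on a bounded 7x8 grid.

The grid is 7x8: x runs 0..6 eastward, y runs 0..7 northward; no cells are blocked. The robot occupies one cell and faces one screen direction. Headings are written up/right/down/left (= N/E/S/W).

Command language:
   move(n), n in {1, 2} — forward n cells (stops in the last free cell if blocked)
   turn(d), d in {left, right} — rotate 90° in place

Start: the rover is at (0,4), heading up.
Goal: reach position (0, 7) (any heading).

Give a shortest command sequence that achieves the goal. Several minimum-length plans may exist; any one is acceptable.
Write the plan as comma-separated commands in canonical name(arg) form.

move(1), move(2)

t0: at (0,4), heading up
[1] after move(1): at (0,5), heading up
[2] after move(2): at (0,7), heading up
no 1-step plan works, so 2 is optimal.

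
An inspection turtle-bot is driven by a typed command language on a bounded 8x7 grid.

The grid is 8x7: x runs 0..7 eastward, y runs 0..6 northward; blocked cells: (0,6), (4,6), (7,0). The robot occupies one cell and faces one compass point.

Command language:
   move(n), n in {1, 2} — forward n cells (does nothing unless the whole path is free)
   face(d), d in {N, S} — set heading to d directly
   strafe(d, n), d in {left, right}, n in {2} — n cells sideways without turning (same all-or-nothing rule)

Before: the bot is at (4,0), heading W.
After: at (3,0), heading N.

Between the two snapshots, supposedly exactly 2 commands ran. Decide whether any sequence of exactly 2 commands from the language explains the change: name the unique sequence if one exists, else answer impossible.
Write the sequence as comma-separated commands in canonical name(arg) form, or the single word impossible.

move(1), face(N)

key: cell and facing (now N) both changed — the 2 commands mix motion and turning
begin: at (4,0), heading W
[1] after move(1): at (3,0), heading W
[2] after face(N): at (3,0), heading N
uniquely the one of 36 2-step routes that fits.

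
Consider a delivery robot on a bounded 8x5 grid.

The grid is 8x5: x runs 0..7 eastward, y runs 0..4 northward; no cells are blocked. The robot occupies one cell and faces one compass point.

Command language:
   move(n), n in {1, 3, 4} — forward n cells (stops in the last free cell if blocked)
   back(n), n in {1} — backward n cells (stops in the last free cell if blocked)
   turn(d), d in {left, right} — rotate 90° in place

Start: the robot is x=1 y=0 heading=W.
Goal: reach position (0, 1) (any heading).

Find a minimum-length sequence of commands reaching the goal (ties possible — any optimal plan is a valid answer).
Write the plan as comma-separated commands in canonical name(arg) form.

move(1), turn(right), move(1)

from: x=1 y=0 heading=W
t=1 move(1) ⇒ x=0 y=0 heading=W
t=2 turn(right) ⇒ x=0 y=0 heading=N
t=3 move(1) ⇒ x=0 y=1 heading=N
no 2-step plan works, so 3 is optimal.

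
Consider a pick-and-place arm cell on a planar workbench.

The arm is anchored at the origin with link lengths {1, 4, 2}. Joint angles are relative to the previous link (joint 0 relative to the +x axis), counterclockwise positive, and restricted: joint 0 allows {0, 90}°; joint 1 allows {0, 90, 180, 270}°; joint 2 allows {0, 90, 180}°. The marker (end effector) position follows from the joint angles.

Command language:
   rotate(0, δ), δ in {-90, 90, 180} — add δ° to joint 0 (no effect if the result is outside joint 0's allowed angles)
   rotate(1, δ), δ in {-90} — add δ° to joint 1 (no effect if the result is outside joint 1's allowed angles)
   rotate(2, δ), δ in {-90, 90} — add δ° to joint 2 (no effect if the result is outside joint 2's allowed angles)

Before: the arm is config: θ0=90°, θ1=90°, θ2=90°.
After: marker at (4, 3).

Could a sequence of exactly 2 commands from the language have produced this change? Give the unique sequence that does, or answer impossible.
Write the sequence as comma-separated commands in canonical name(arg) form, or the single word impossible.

rotate(1, -90), rotate(1, -90)

initial: config: θ0=90°, θ1=90°, θ2=90°
[1] after rotate(1, -90): config: θ0=90°, θ1=0°, θ2=90°
[2] after rotate(1, -90): config: θ0=90°, θ1=270°, θ2=90°
no other 2-command option fits: unique.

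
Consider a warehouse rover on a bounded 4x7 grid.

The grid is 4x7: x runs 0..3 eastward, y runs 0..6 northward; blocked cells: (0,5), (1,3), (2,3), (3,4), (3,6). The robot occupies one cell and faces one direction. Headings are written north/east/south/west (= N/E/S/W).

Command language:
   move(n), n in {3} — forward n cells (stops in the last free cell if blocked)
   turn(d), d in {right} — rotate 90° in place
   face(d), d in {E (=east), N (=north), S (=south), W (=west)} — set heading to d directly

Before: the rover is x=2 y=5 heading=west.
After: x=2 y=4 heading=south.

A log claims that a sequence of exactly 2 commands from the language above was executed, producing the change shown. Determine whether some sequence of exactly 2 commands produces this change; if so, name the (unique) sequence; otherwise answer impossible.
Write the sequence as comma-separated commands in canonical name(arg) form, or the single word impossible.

face(S), move(3)

key: order matters: swapping face(S) and move(3) lands elsewhere
from: x=2 y=5 heading=west
1. face(S) → x=2 y=5 heading=south
2. move(3) → x=2 y=4 heading=south
uniquely the one of 36 2-step routes that fits.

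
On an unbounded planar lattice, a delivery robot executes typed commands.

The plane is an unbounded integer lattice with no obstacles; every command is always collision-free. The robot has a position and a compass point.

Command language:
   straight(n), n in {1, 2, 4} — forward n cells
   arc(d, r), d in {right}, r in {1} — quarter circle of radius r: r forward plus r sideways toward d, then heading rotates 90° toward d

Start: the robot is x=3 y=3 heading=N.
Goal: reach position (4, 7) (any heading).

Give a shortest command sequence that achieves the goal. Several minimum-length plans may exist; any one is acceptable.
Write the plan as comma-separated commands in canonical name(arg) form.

initial: x=3 y=3 heading=N
1. straight(1) → x=3 y=4 heading=N
2. straight(2) → x=3 y=6 heading=N
3. arc(right, 1) → x=4 y=7 heading=E
no 2-step plan works, so 3 is optimal.

straight(1), straight(2), arc(right, 1)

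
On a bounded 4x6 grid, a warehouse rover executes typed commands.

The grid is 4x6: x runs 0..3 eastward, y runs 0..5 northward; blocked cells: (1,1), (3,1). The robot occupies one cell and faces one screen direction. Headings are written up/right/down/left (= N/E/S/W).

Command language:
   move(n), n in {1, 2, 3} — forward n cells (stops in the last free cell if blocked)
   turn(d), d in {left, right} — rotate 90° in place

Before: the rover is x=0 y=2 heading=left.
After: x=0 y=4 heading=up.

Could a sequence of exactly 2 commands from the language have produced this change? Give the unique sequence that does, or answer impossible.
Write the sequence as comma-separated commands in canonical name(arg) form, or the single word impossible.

key: order matters: swapping turn(right) and move(2) lands elsewhere
from: x=0 y=2 heading=left
step 1 (turn(right)): x=0 y=2 heading=up
step 2 (move(2)): x=0 y=4 heading=up
all 25 alternatives checked — unique.

turn(right), move(2)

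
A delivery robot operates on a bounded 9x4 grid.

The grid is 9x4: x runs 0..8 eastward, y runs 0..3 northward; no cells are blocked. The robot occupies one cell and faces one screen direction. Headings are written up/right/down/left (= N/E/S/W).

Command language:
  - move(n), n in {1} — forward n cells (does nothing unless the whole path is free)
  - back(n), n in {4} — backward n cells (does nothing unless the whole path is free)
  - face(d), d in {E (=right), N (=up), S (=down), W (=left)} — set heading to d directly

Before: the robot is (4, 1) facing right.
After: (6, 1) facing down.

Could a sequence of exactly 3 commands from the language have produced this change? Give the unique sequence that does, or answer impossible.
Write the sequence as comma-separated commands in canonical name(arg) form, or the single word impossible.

key: position moved to (6,1) AND the heading swung to S — translation plus rotation needed
initial: (4, 1) facing right
[1] after move(1): (5, 1) facing right
[2] after move(1): (6, 1) facing right
[3] after face(S): (6, 1) facing down
no other 3-command option fits: unique.

move(1), move(1), face(S)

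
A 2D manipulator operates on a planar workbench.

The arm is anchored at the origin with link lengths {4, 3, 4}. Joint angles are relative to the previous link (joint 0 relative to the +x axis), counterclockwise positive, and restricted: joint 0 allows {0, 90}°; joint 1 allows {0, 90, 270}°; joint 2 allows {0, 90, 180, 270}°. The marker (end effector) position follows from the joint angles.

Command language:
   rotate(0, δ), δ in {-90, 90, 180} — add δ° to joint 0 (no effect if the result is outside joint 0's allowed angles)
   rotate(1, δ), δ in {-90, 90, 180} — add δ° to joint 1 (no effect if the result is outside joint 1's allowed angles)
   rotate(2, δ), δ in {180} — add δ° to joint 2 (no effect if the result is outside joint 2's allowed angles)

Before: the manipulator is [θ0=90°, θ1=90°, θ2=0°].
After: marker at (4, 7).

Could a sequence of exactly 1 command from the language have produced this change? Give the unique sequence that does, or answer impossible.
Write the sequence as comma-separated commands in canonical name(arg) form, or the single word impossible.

rotate(0, -90)

begin: [θ0=90°, θ1=90°, θ2=0°]
1. rotate(0, -90) → [θ0=0°, θ1=90°, θ2=0°]
uniquely the one of 7 1-step routes that fits.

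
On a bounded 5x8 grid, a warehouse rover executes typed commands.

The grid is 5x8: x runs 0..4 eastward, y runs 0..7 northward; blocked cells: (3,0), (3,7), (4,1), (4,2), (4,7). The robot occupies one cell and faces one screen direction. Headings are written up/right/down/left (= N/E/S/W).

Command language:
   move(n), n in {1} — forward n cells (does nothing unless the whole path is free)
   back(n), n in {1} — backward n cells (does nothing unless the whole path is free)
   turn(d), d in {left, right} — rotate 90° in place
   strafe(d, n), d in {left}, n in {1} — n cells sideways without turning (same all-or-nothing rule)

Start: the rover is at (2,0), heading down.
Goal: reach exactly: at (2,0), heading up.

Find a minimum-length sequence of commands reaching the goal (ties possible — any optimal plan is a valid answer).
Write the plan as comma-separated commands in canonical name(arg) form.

turn(left), turn(left)

initial: at (2,0), heading down
[1] after turn(left): at (2,0), heading right
[2] after turn(left): at (2,0), heading up
no 1-step plan works, so 2 is optimal.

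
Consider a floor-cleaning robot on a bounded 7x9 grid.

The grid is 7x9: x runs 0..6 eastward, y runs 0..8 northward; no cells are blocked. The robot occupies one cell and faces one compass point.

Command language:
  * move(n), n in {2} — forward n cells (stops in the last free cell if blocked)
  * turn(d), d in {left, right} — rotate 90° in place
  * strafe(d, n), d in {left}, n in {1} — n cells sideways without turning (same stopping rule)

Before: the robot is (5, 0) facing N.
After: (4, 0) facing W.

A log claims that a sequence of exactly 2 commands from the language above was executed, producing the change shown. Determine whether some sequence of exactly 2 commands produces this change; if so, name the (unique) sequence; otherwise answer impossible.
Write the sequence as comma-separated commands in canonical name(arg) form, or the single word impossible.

key: cell and facing (now W) both changed — the 2 commands mix motion and turning
from: (5, 0) facing N
1. strafe(left, 1) → (4, 0) facing N
2. turn(left) → (4, 0) facing W
no other 2-command option fits: unique.

strafe(left, 1), turn(left)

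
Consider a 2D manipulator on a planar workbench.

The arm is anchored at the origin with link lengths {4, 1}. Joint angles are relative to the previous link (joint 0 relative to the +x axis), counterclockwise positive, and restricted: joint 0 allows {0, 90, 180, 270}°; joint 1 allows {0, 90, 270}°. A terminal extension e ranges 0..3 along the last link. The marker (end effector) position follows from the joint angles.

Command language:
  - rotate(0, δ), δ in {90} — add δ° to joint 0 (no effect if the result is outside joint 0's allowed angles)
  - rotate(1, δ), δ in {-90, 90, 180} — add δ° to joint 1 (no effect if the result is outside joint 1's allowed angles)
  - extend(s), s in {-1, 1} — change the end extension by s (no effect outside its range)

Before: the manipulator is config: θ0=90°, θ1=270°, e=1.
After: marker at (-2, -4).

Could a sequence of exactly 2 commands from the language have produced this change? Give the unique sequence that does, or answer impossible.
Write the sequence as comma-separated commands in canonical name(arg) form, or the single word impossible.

from: config: θ0=90°, θ1=270°, e=1
step 1 (rotate(0, 90)): config: θ0=180°, θ1=270°, e=1
step 2 (rotate(0, 90)): config: θ0=270°, θ1=270°, e=1
no other 2-command option fits: unique.

rotate(0, 90), rotate(0, 90)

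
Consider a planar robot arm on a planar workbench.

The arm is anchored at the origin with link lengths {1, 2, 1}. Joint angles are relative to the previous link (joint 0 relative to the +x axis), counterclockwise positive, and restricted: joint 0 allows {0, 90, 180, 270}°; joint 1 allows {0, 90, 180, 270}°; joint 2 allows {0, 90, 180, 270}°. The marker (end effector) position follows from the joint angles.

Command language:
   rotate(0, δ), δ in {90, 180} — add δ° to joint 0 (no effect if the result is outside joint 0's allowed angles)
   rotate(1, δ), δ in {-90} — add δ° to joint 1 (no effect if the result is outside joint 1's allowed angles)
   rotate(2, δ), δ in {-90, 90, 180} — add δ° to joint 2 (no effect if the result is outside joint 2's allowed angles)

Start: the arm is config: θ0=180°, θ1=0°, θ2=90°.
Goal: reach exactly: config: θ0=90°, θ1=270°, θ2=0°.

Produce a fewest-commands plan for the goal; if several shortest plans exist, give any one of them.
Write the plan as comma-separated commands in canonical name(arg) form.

from: config: θ0=180°, θ1=0°, θ2=90°
[1] after rotate(1, -90): config: θ0=180°, θ1=270°, θ2=90°
[2] after rotate(0, 90): config: θ0=270°, θ1=270°, θ2=90°
[3] after rotate(0, 180): config: θ0=90°, θ1=270°, θ2=90°
[4] after rotate(2, -90): config: θ0=90°, θ1=270°, θ2=0°
no 3-step plan works, so 4 is optimal.

rotate(1, -90), rotate(0, 90), rotate(0, 180), rotate(2, -90)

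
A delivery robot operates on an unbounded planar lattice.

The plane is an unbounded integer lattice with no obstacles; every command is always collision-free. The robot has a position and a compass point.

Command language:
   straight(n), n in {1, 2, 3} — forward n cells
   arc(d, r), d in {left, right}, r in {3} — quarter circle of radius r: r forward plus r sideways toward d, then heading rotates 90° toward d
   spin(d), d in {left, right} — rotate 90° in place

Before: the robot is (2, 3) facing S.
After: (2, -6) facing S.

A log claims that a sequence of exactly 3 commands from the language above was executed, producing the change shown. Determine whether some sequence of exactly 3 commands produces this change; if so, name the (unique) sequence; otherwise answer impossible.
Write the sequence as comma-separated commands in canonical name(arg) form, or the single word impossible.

key: still facing S at the end — nothing in the sequence rotates
t0: (2, 3) facing S
1. straight(3) → (2, 0) facing S
2. straight(3) → (2, -3) facing S
3. straight(3) → (2, -6) facing S
no other 3-command option fits: unique.

straight(3), straight(3), straight(3)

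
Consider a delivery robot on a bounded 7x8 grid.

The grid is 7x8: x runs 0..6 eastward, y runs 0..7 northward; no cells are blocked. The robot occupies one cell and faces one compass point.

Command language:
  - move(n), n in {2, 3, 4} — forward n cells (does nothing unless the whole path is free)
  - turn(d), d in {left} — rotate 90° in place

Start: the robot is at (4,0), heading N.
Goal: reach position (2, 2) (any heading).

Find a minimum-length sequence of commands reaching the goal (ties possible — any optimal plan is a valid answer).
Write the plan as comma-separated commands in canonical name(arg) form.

move(2), turn(left), move(2)

initial: at (4,0), heading N
t=1 move(2) ⇒ at (4,2), heading N
t=2 turn(left) ⇒ at (4,2), heading W
t=3 move(2) ⇒ at (2,2), heading W
shorter routes all fall short; 3 is best.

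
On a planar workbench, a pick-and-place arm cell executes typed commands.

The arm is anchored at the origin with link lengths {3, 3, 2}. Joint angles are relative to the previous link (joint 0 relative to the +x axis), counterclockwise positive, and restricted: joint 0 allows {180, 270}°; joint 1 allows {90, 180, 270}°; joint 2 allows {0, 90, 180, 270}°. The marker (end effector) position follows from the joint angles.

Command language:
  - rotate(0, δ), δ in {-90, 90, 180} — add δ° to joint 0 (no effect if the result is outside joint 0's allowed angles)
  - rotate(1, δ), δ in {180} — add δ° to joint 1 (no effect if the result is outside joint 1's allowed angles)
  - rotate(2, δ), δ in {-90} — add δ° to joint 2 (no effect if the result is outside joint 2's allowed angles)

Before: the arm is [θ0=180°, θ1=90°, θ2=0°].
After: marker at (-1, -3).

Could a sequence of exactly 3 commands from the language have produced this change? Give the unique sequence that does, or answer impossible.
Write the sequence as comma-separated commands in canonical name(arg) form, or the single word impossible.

rotate(2, -90), rotate(2, -90), rotate(2, -90)

begin: [θ0=180°, θ1=90°, θ2=0°]
step 1 (rotate(2, -90)): [θ0=180°, θ1=90°, θ2=270°]
step 2 (rotate(2, -90)): [θ0=180°, θ1=90°, θ2=180°]
step 3 (rotate(2, -90)): [θ0=180°, θ1=90°, θ2=90°]
no rival 3-sequence matches.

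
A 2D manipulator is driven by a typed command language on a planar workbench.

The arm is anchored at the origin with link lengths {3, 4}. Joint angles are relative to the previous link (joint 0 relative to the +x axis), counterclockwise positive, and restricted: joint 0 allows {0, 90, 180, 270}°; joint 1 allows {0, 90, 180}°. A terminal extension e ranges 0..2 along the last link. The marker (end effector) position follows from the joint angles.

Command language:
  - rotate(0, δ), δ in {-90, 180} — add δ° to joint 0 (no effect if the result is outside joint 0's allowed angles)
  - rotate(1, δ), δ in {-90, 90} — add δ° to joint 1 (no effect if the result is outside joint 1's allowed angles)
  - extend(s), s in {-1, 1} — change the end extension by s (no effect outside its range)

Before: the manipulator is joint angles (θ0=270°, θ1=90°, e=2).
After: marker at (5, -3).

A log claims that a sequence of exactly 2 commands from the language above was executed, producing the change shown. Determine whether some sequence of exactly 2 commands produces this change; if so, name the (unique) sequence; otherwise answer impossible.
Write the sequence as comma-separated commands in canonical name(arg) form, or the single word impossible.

extend(1), extend(-1)

key: running extend(-1) before extend(1) would end elsewhere — order is forced
from: joint angles (θ0=270°, θ1=90°, e=2)
t=1 extend(1) ⇒ joint angles (θ0=270°, θ1=90°, e=2)
t=2 extend(-1) ⇒ joint angles (θ0=270°, θ1=90°, e=1)
no rival 2-sequence matches.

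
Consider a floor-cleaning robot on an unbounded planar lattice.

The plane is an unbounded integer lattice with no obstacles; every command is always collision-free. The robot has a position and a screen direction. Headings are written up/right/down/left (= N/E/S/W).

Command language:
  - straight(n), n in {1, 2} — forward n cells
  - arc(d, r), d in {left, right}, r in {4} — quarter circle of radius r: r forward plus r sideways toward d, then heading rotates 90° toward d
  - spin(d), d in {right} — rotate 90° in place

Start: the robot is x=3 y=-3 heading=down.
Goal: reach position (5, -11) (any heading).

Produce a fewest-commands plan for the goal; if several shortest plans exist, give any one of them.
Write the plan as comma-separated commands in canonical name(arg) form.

t0: x=3 y=-3 heading=down
[1] after spin(right): x=3 y=-3 heading=left
[2] after arc(left, 4): x=-1 y=-7 heading=down
[3] after arc(left, 4): x=3 y=-11 heading=right
[4] after straight(2): x=5 y=-11 heading=right
shorter routes all fall short; 4 is best.

spin(right), arc(left, 4), arc(left, 4), straight(2)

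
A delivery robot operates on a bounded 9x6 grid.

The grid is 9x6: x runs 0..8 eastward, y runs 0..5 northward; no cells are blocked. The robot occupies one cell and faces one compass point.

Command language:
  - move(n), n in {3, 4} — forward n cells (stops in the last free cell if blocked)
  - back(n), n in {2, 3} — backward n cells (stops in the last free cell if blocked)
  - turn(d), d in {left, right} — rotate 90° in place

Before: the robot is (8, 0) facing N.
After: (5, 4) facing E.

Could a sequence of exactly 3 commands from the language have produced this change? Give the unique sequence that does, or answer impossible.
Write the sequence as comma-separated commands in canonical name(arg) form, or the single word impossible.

move(4), turn(right), back(3)

key: running back(3) before move(4) would end elsewhere — order is forced
from: (8, 0) facing N
1. move(4) → (8, 4) facing N
2. turn(right) → (8, 4) facing E
3. back(3) → (5, 4) facing E
uniquely the one of 216 3-step routes that fits.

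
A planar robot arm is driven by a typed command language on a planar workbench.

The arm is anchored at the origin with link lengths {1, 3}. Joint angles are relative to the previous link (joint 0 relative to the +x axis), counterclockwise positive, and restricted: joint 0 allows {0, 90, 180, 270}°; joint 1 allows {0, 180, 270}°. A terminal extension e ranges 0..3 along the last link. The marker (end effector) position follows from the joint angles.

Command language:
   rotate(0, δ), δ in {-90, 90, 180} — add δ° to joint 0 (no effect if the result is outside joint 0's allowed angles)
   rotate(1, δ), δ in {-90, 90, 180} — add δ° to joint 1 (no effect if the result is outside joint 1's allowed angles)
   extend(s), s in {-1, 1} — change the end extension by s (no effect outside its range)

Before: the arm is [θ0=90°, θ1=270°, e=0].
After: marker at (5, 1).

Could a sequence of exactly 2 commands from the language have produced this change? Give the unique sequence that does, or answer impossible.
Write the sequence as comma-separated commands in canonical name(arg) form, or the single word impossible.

t0: [θ0=90°, θ1=270°, e=0]
t=1 extend(1) ⇒ [θ0=90°, θ1=270°, e=1]
t=2 extend(1) ⇒ [θ0=90°, θ1=270°, e=2]
all 64 alternatives checked — unique.

extend(1), extend(1)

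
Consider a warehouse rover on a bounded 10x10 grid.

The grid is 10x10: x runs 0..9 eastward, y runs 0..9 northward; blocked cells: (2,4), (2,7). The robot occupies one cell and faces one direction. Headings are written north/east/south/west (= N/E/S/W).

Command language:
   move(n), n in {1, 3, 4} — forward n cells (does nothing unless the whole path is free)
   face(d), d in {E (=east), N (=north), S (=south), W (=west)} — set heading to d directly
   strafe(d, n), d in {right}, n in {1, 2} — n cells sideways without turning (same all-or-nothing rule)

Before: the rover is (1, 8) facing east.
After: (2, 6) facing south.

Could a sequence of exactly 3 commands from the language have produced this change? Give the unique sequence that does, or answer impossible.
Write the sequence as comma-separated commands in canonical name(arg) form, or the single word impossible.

strafe(right, 2), move(1), face(S)

key: position moved to (2,6) AND the heading swung to S — translation plus rotation needed
t0: (1, 8) facing east
t=1 strafe(right, 2) ⇒ (1, 6) facing east
t=2 move(1) ⇒ (2, 6) facing east
t=3 face(S) ⇒ (2, 6) facing south
no rival 3-sequence matches.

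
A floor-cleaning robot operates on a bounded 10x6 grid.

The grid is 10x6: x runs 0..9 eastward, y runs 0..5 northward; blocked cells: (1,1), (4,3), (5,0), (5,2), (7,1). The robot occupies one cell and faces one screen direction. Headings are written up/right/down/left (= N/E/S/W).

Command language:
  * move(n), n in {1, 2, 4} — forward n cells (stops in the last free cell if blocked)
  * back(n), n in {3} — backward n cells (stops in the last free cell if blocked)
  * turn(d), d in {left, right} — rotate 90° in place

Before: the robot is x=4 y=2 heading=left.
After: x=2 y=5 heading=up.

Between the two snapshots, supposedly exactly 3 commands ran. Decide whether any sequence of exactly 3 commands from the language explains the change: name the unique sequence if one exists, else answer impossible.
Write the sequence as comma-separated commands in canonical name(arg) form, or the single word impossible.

move(2), turn(right), move(4)

key: running move(4) before move(2) would end elsewhere — order is forced
begin: x=4 y=2 heading=left
step 1 (move(2)): x=2 y=2 heading=left
step 2 (turn(right)): x=2 y=2 heading=up
step 3 (move(4)): x=2 y=5 heading=up
no other 3-command option fits: unique.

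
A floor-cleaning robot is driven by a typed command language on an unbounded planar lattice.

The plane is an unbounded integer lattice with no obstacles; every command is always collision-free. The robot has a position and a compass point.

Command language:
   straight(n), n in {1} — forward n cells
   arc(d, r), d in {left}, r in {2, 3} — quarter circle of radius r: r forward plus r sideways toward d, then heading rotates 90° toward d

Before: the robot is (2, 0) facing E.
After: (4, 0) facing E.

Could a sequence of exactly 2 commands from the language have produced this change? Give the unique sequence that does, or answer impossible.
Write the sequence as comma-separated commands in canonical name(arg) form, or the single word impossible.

straight(1), straight(1)

key: still facing E at the end — nothing in the sequence rotates
start: (2, 0) facing E
t=1 straight(1) ⇒ (3, 0) facing E
t=2 straight(1) ⇒ (4, 0) facing E
no other 2-command option fits: unique.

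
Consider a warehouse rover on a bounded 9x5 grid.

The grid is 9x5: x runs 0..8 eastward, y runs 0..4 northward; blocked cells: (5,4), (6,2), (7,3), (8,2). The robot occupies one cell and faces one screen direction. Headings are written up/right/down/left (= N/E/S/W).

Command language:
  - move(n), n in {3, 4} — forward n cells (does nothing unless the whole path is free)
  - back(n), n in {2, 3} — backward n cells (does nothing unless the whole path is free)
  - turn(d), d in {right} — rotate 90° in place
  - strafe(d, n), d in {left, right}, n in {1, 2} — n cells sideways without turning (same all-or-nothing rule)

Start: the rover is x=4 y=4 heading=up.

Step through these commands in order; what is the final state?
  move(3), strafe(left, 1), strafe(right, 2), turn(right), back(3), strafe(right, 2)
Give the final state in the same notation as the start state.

initial: x=4 y=4 heading=up
1. move(3) → x=4 y=4 heading=up
2. strafe(left, 1) → x=3 y=4 heading=up
3. strafe(right, 2) → x=3 y=4 heading=up
4. turn(right) → x=3 y=4 heading=right
5. back(3) → x=0 y=4 heading=right
6. strafe(right, 2) → x=0 y=2 heading=right

x=0 y=2 heading=right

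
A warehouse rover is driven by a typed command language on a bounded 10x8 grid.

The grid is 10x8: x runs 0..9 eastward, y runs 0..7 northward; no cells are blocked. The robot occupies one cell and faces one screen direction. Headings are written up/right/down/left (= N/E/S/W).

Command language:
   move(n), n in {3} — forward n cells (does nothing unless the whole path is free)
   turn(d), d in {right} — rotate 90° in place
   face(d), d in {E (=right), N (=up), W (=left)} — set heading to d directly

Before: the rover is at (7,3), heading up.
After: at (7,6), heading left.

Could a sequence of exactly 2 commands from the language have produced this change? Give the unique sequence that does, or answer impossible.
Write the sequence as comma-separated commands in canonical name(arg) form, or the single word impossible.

move(3), face(W)

key: order matters: swapping move(3) and face(W) lands elsewhere
from: at (7,3), heading up
t=1 move(3) ⇒ at (7,6), heading up
t=2 face(W) ⇒ at (7,6), heading left
uniquely the one of 25 2-step routes that fits.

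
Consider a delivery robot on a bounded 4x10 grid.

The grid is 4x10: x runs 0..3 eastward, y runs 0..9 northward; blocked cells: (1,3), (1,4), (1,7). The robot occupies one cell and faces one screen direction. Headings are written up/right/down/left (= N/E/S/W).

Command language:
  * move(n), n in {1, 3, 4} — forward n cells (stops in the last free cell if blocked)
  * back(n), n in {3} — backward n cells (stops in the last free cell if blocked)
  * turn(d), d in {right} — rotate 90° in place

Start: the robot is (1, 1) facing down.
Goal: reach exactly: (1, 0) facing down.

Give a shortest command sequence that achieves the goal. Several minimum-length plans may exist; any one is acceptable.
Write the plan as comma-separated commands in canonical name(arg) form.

move(3)

begin: (1, 1) facing down
[1] after move(3): (1, 0) facing down
shorter routes all fall short; 1 is best.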